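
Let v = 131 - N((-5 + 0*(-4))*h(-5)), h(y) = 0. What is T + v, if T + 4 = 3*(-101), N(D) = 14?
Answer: -190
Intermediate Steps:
v = 117 (v = 131 - 1*14 = 131 - 14 = 117)
T = -307 (T = -4 + 3*(-101) = -4 - 303 = -307)
T + v = -307 + 117 = -190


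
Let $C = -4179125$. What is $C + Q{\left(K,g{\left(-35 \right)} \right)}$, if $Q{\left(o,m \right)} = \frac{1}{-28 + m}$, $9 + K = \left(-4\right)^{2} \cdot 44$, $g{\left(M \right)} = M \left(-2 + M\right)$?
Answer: $- \frac{5294951374}{1267} \approx -4.1791 \cdot 10^{6}$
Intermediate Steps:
$K = 695$ ($K = -9 + \left(-4\right)^{2} \cdot 44 = -9 + 16 \cdot 44 = -9 + 704 = 695$)
$C + Q{\left(K,g{\left(-35 \right)} \right)} = -4179125 + \frac{1}{-28 - 35 \left(-2 - 35\right)} = -4179125 + \frac{1}{-28 - -1295} = -4179125 + \frac{1}{-28 + 1295} = -4179125 + \frac{1}{1267} = - \frac{5294951374}{1267}$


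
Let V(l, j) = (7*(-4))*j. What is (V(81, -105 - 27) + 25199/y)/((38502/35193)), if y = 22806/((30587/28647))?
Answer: 28335694994924335/8384753567988 ≈ 3379.4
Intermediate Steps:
V(l, j) = -28*j
y = 653323482/30587 (y = 22806/((30587*(1/28647))) = 22806/(30587/28647) = 22806*(28647/30587) = 653323482/30587 ≈ 21360.)
(V(81, -105 - 27) + 25199/y)/((38502/35193)) = (-28*(-105 - 27) + 25199/(653323482/30587))/((38502/35193)) = (-28*(-132) + 25199*(30587/653323482))/((38502*(1/35193))) = (3696 + 770761813/653323482)/(12834/11731) = (2415454351285/653323482)*(11731/12834) = 28335694994924335/8384753567988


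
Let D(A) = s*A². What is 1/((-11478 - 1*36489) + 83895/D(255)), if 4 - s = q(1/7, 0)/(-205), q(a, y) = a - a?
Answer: -1020/48926011 ≈ -2.0848e-5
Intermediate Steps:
q(a, y) = 0
s = 4 (s = 4 - 0/(-205) = 4 - 0*(-1)/205 = 4 - 1*0 = 4 + 0 = 4)
D(A) = 4*A²
1/((-11478 - 1*36489) + 83895/D(255)) = 1/((-11478 - 1*36489) + 83895/((4*255²))) = 1/((-11478 - 36489) + 83895/((4*65025))) = 1/(-47967 + 83895/260100) = 1/(-47967 + 83895*(1/260100)) = 1/(-47967 + 329/1020) = 1/(-48926011/1020) = -1020/48926011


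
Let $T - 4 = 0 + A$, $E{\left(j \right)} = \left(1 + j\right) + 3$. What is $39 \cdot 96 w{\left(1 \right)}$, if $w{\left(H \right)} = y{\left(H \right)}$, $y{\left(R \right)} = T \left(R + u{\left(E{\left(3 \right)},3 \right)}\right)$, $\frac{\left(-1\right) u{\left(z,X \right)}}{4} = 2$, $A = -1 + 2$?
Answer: $-131040$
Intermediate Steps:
$E{\left(j \right)} = 4 + j$
$A = 1$
$u{\left(z,X \right)} = -8$ ($u{\left(z,X \right)} = \left(-4\right) 2 = -8$)
$T = 5$ ($T = 4 + \left(0 + 1\right) = 4 + 1 = 5$)
$y{\left(R \right)} = -40 + 5 R$ ($y{\left(R \right)} = 5 \left(R - 8\right) = 5 \left(-8 + R\right) = -40 + 5 R$)
$w{\left(H \right)} = -40 + 5 H$
$39 \cdot 96 w{\left(1 \right)} = 39 \cdot 96 \left(-40 + 5 \cdot 1\right) = 3744 \left(-40 + 5\right) = 3744 \left(-35\right) = -131040$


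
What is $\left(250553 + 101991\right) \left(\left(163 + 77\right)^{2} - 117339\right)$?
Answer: $-21060626016$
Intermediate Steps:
$\left(250553 + 101991\right) \left(\left(163 + 77\right)^{2} - 117339\right) = 352544 \left(240^{2} - 117339\right) = 352544 \left(57600 - 117339\right) = 352544 \left(-59739\right) = -21060626016$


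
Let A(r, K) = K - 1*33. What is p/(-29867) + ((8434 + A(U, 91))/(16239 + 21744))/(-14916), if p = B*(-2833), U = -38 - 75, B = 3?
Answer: 109429373932/384574570479 ≈ 0.28455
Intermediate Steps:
U = -113
A(r, K) = -33 + K (A(r, K) = K - 33 = -33 + K)
p = -8499 (p = 3*(-2833) = -8499)
p/(-29867) + ((8434 + A(U, 91))/(16239 + 21744))/(-14916) = -8499/(-29867) + ((8434 + (-33 + 91))/(16239 + 21744))/(-14916) = -8499*(-1/29867) + ((8434 + 58)/37983)*(-1/14916) = 8499/29867 + (8492*(1/37983))*(-1/14916) = 8499/29867 + (772/3453)*(-1/14916) = 8499/29867 - 193/12876237 = 109429373932/384574570479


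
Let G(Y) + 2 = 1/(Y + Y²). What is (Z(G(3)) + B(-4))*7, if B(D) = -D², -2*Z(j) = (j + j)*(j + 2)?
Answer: -15967/144 ≈ -110.88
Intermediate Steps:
G(Y) = -2 + 1/(Y + Y²)
Z(j) = -j*(2 + j) (Z(j) = -(j + j)*(j + 2)/2 = -2*j*(2 + j)/2 = -j*(2 + j))
(Z(G(3)) + B(-4))*7 = (-(1 - 2*3 - 2*3²)/(3*(1 + 3))*(2 + (1 - 2*3 - 2*3²)/(3*(1 + 3))) - 1*(-4)²)*7 = (-(⅓)*(1 - 6 - 2*9)/4*(2 + (⅓)*(1 - 6 - 2*9)/4) - 1*16)*7 = (-(⅓)*(¼)*(1 - 6 - 18)*(2 + (⅓)*(¼)*(1 - 6 - 18)) - 16)*7 = (-(⅓)*(¼)*(-23)*(2 + (⅓)*(¼)*(-23)) - 16)*7 = (-1*(-23/12)*(2 - 23/12) - 16)*7 = (-1*(-23/12)*1/12 - 16)*7 = (23/144 - 16)*7 = -2281/144*7 = -15967/144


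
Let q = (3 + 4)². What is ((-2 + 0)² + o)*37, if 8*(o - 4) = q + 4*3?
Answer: 4625/8 ≈ 578.13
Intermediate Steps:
q = 49 (q = 7² = 49)
o = 93/8 (o = 4 + (49 + 4*3)/8 = 4 + (49 + 12)/8 = 4 + (⅛)*61 = 4 + 61/8 = 93/8 ≈ 11.625)
((-2 + 0)² + o)*37 = ((-2 + 0)² + 93/8)*37 = ((-2)² + 93/8)*37 = (4 + 93/8)*37 = (125/8)*37 = 4625/8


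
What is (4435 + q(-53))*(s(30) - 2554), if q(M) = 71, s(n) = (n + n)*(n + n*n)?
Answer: 239926476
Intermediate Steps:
s(n) = 2*n*(n + n**2) (s(n) = (2*n)*(n + n**2) = 2*n*(n + n**2))
(4435 + q(-53))*(s(30) - 2554) = (4435 + 71)*(2*30**2*(1 + 30) - 2554) = 4506*(2*900*31 - 2554) = 4506*(55800 - 2554) = 4506*53246 = 239926476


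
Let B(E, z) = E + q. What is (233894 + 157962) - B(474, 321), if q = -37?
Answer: 391419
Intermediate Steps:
B(E, z) = -37 + E (B(E, z) = E - 37 = -37 + E)
(233894 + 157962) - B(474, 321) = (233894 + 157962) - (-37 + 474) = 391856 - 1*437 = 391856 - 437 = 391419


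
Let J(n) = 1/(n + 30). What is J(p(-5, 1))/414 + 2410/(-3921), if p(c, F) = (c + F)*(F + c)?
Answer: -15297373/24890508 ≈ -0.61459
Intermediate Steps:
p(c, F) = (F + c)² (p(c, F) = (F + c)*(F + c) = (F + c)²)
J(n) = 1/(30 + n)
J(p(-5, 1))/414 + 2410/(-3921) = 1/((30 + (1 - 5)²)*414) + 2410/(-3921) = (1/414)/(30 + (-4)²) + 2410*(-1/3921) = (1/414)/(30 + 16) - 2410/3921 = (1/414)/46 - 2410/3921 = (1/46)*(1/414) - 2410/3921 = 1/19044 - 2410/3921 = -15297373/24890508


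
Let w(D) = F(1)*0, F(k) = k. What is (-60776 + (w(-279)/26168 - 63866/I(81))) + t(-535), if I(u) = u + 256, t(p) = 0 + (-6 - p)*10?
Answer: -18762648/337 ≈ -55676.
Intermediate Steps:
t(p) = -60 - 10*p (t(p) = 0 + (-60 - 10*p) = -60 - 10*p)
I(u) = 256 + u
w(D) = 0 (w(D) = 1*0 = 0)
(-60776 + (w(-279)/26168 - 63866/I(81))) + t(-535) = (-60776 + (0/26168 - 63866/(256 + 81))) + (-60 - 10*(-535)) = (-60776 + (0*(1/26168) - 63866/337)) + (-60 + 5350) = (-60776 + (0 - 63866*1/337)) + 5290 = (-60776 + (0 - 63866/337)) + 5290 = (-60776 - 63866/337) + 5290 = -20545378/337 + 5290 = -18762648/337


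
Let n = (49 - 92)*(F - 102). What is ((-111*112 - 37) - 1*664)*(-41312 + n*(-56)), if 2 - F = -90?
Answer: 858793136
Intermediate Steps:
F = 92 (F = 2 - 1*(-90) = 2 + 90 = 92)
n = 430 (n = (49 - 92)*(92 - 102) = -43*(-10) = 430)
((-111*112 - 37) - 1*664)*(-41312 + n*(-56)) = ((-111*112 - 37) - 1*664)*(-41312 + 430*(-56)) = ((-12432 - 37) - 664)*(-41312 - 24080) = (-12469 - 664)*(-65392) = -13133*(-65392) = 858793136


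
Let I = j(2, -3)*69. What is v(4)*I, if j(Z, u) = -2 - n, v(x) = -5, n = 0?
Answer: 690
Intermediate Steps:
j(Z, u) = -2 (j(Z, u) = -2 - 1*0 = -2 + 0 = -2)
I = -138 (I = -2*69 = -138)
v(4)*I = -5*(-138) = 690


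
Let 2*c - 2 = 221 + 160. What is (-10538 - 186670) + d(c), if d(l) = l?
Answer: -394033/2 ≈ -1.9702e+5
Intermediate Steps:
c = 383/2 (c = 1 + (221 + 160)/2 = 1 + (½)*381 = 1 + 381/2 = 383/2 ≈ 191.50)
(-10538 - 186670) + d(c) = (-10538 - 186670) + 383/2 = -197208 + 383/2 = -394033/2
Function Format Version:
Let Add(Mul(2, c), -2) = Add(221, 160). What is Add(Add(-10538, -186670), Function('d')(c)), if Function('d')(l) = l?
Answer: Rational(-394033, 2) ≈ -1.9702e+5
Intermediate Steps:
c = Rational(383, 2) (c = Add(1, Mul(Rational(1, 2), Add(221, 160))) = Add(1, Mul(Rational(1, 2), 381)) = Add(1, Rational(381, 2)) = Rational(383, 2) ≈ 191.50)
Add(Add(-10538, -186670), Function('d')(c)) = Add(Add(-10538, -186670), Rational(383, 2)) = Add(-197208, Rational(383, 2)) = Rational(-394033, 2)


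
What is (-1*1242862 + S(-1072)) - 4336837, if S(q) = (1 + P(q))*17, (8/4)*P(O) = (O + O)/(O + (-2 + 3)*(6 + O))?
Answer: -5964670946/1069 ≈ -5.5797e+6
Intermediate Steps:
P(O) = O/(6 + 2*O) (P(O) = ((O + O)/(O + (-2 + 3)*(6 + O)))/2 = ((2*O)/(O + 1*(6 + O)))/2 = ((2*O)/(O + (6 + O)))/2 = ((2*O)/(6 + 2*O))/2 = (2*O/(6 + 2*O))/2 = O/(6 + 2*O))
S(q) = 17 + 17*q/(2*(3 + q)) (S(q) = (1 + q/(2*(3 + q)))*17 = 17 + 17*q/(2*(3 + q)))
(-1*1242862 + S(-1072)) - 4336837 = (-1*1242862 + 51*(2 - 1072)/(2*(3 - 1072))) - 4336837 = (-1242862 + (51/2)*(-1070)/(-1069)) - 4336837 = (-1242862 + (51/2)*(-1/1069)*(-1070)) - 4336837 = (-1242862 + 27285/1069) - 4336837 = -1328592193/1069 - 4336837 = -5964670946/1069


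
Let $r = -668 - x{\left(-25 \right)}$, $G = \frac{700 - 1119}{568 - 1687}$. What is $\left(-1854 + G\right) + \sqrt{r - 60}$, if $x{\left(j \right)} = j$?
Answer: $- \frac{2074207}{1119} + i \sqrt{703} \approx -1853.6 + 26.514 i$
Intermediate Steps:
$G = \frac{419}{1119}$ ($G = - \frac{419}{568 - 1687} = - \frac{419}{-1119} = \left(-419\right) \left(- \frac{1}{1119}\right) = \frac{419}{1119} \approx 0.37444$)
$r = -643$ ($r = -668 - -25 = -668 + 25 = -643$)
$\left(-1854 + G\right) + \sqrt{r - 60} = \left(-1854 + \frac{419}{1119}\right) + \sqrt{-643 - 60} = - \frac{2074207}{1119} + \sqrt{-703} = - \frac{2074207}{1119} + i \sqrt{703}$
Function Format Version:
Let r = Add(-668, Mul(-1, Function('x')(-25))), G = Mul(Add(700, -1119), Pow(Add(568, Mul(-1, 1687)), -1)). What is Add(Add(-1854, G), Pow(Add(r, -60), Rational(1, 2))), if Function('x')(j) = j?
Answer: Add(Rational(-2074207, 1119), Mul(I, Pow(703, Rational(1, 2)))) ≈ Add(-1853.6, Mul(26.514, I))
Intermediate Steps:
G = Rational(419, 1119) (G = Mul(-419, Pow(Add(568, -1687), -1)) = Mul(-419, Pow(-1119, -1)) = Mul(-419, Rational(-1, 1119)) = Rational(419, 1119) ≈ 0.37444)
r = -643 (r = Add(-668, Mul(-1, -25)) = Add(-668, 25) = -643)
Add(Add(-1854, G), Pow(Add(r, -60), Rational(1, 2))) = Add(Add(-1854, Rational(419, 1119)), Pow(Add(-643, -60), Rational(1, 2))) = Add(Rational(-2074207, 1119), Pow(-703, Rational(1, 2))) = Add(Rational(-2074207, 1119), Mul(I, Pow(703, Rational(1, 2))))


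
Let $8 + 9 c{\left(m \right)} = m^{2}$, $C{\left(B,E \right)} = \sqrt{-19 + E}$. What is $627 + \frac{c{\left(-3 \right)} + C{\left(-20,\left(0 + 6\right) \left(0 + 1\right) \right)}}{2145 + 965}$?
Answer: $\frac{17549731}{27990} + \frac{i \sqrt{13}}{3110} \approx 627.0 + 0.0011593 i$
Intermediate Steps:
$c{\left(m \right)} = - \frac{8}{9} + \frac{m^{2}}{9}$
$627 + \frac{c{\left(-3 \right)} + C{\left(-20,\left(0 + 6\right) \left(0 + 1\right) \right)}}{2145 + 965} = 627 + \frac{\left(- \frac{8}{9} + \frac{\left(-3\right)^{2}}{9}\right) + \sqrt{-19 + \left(0 + 6\right) \left(0 + 1\right)}}{2145 + 965} = 627 + \frac{\left(- \frac{8}{9} + \frac{1}{9} \cdot 9\right) + \sqrt{-19 + 6 \cdot 1}}{3110} = 627 + \left(\left(- \frac{8}{9} + 1\right) + \sqrt{-19 + 6}\right) \frac{1}{3110} = 627 + \left(\frac{1}{9} + \sqrt{-13}\right) \frac{1}{3110} = 627 + \left(\frac{1}{9} + i \sqrt{13}\right) \frac{1}{3110} = 627 + \left(\frac{1}{27990} + \frac{i \sqrt{13}}{3110}\right) = \frac{17549731}{27990} + \frac{i \sqrt{13}}{3110}$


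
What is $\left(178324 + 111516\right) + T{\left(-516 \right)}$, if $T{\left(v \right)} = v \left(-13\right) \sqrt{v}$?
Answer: $289840 + 13416 i \sqrt{129} \approx 2.8984 \cdot 10^{5} + 1.5238 \cdot 10^{5} i$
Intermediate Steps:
$T{\left(v \right)} = - 13 v^{\frac{3}{2}}$ ($T{\left(v \right)} = - 13 v \sqrt{v} = - 13 v^{\frac{3}{2}}$)
$\left(178324 + 111516\right) + T{\left(-516 \right)} = \left(178324 + 111516\right) - 13 \left(-516\right)^{\frac{3}{2}} = 289840 - 13 \left(- 1032 i \sqrt{129}\right) = 289840 + 13416 i \sqrt{129}$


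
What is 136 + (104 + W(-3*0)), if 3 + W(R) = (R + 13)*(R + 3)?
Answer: 276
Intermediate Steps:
W(R) = -3 + (3 + R)*(13 + R) (W(R) = -3 + (R + 13)*(R + 3) = -3 + (13 + R)*(3 + R) = -3 + (3 + R)*(13 + R))
136 + (104 + W(-3*0)) = 136 + (104 + (36 + (-3*0)² + 16*(-3*0))) = 136 + (104 + (36 + 0² + 16*0)) = 136 + (104 + (36 + 0 + 0)) = 136 + (104 + 36) = 136 + 140 = 276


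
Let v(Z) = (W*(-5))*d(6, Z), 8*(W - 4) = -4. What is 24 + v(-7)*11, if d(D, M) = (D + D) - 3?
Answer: -3417/2 ≈ -1708.5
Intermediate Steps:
W = 7/2 (W = 4 + (⅛)*(-4) = 4 - ½ = 7/2 ≈ 3.5000)
d(D, M) = -3 + 2*D (d(D, M) = 2*D - 3 = -3 + 2*D)
v(Z) = -315/2 (v(Z) = ((7/2)*(-5))*(-3 + 2*6) = -35*(-3 + 12)/2 = -35/2*9 = -315/2)
24 + v(-7)*11 = 24 - 315/2*11 = 24 - 3465/2 = -3417/2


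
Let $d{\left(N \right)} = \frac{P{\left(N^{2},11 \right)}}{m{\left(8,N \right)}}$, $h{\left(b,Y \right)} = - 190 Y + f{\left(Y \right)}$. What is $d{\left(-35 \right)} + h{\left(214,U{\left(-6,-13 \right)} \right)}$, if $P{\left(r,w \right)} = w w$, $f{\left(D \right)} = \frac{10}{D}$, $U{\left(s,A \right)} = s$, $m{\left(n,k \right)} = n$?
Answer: $\frac{27683}{24} \approx 1153.5$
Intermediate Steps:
$h{\left(b,Y \right)} = - 190 Y + \frac{10}{Y}$
$P{\left(r,w \right)} = w^{2}$
$d{\left(N \right)} = \frac{121}{8}$ ($d{\left(N \right)} = \frac{11^{2}}{8} = 121 \cdot \frac{1}{8} = \frac{121}{8}$)
$d{\left(-35 \right)} + h{\left(214,U{\left(-6,-13 \right)} \right)} = \frac{121}{8} + \left(\left(-190\right) \left(-6\right) + \frac{10}{-6}\right) = \frac{121}{8} + \left(1140 + 10 \left(- \frac{1}{6}\right)\right) = \frac{121}{8} + \left(1140 - \frac{5}{3}\right) = \frac{121}{8} + \frac{3415}{3} = \frac{27683}{24}$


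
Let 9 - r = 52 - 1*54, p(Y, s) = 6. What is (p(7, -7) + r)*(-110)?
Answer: -1870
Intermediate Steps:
r = 11 (r = 9 - (52 - 1*54) = 9 - (52 - 54) = 9 - 1*(-2) = 9 + 2 = 11)
(p(7, -7) + r)*(-110) = (6 + 11)*(-110) = 17*(-110) = -1870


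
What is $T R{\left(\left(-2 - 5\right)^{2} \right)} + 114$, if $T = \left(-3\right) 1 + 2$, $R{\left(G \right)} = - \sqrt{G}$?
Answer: $121$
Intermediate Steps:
$T = -1$ ($T = -3 + 2 = -1$)
$T R{\left(\left(-2 - 5\right)^{2} \right)} + 114 = - \left(-1\right) \sqrt{\left(-2 - 5\right)^{2}} + 114 = - \left(-1\right) \sqrt{\left(-7\right)^{2}} + 114 = - \left(-1\right) \sqrt{49} + 114 = - \left(-1\right) 7 + 114 = \left(-1\right) \left(-7\right) + 114 = 7 + 114 = 121$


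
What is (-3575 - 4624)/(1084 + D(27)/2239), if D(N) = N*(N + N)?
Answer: -18357561/2428534 ≈ -7.5591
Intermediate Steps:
D(N) = 2*N² (D(N) = N*(2*N) = 2*N²)
(-3575 - 4624)/(1084 + D(27)/2239) = (-3575 - 4624)/(1084 + (2*27²)/2239) = -8199/(1084 + (2*729)*(1/2239)) = -8199/(1084 + 1458*(1/2239)) = -8199/(1084 + 1458/2239) = -8199/2428534/2239 = -8199*2239/2428534 = -18357561/2428534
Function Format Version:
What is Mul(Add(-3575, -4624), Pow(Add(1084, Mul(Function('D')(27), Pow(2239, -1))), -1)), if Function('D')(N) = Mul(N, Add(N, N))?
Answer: Rational(-18357561, 2428534) ≈ -7.5591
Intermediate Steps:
Function('D')(N) = Mul(2, Pow(N, 2)) (Function('D')(N) = Mul(N, Mul(2, N)) = Mul(2, Pow(N, 2)))
Mul(Add(-3575, -4624), Pow(Add(1084, Mul(Function('D')(27), Pow(2239, -1))), -1)) = Mul(Add(-3575, -4624), Pow(Add(1084, Mul(Mul(2, Pow(27, 2)), Pow(2239, -1))), -1)) = Mul(-8199, Pow(Add(1084, Mul(Mul(2, 729), Rational(1, 2239))), -1)) = Mul(-8199, Pow(Add(1084, Mul(1458, Rational(1, 2239))), -1)) = Mul(-8199, Pow(Add(1084, Rational(1458, 2239)), -1)) = Mul(-8199, Pow(Rational(2428534, 2239), -1)) = Mul(-8199, Rational(2239, 2428534)) = Rational(-18357561, 2428534)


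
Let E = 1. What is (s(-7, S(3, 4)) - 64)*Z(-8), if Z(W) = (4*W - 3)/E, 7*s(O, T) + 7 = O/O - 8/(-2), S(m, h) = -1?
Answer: 2250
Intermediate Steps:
s(O, T) = -2/7 (s(O, T) = -1 + (O/O - 8/(-2))/7 = -1 + (1 - 8*(-½))/7 = -1 + (1 + 4)/7 = -1 + (⅐)*5 = -1 + 5/7 = -2/7)
Z(W) = -3 + 4*W (Z(W) = (4*W - 3)/1 = (-3 + 4*W)*1 = -3 + 4*W)
(s(-7, S(3, 4)) - 64)*Z(-8) = (-2/7 - 64)*(-3 + 4*(-8)) = -450*(-3 - 32)/7 = -450/7*(-35) = 2250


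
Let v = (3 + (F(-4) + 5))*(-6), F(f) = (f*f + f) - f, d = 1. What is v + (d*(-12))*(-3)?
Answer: -108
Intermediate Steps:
F(f) = f² (F(f) = (f² + f) - f = (f + f²) - f = f²)
v = -144 (v = (3 + ((-4)² + 5))*(-6) = (3 + (16 + 5))*(-6) = (3 + 21)*(-6) = 24*(-6) = -144)
v + (d*(-12))*(-3) = -144 + (1*(-12))*(-3) = -144 - 12*(-3) = -144 + 36 = -108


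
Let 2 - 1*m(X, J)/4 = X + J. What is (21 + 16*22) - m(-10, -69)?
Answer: 49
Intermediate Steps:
m(X, J) = 8 - 4*J - 4*X (m(X, J) = 8 - 4*(X + J) = 8 - 4*(J + X) = 8 + (-4*J - 4*X) = 8 - 4*J - 4*X)
(21 + 16*22) - m(-10, -69) = (21 + 16*22) - (8 - 4*(-69) - 4*(-10)) = (21 + 352) - (8 + 276 + 40) = 373 - 1*324 = 373 - 324 = 49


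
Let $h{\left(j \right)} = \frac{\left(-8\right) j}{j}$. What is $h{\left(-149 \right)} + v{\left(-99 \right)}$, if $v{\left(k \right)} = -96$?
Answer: $-104$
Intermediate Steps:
$h{\left(j \right)} = -8$
$h{\left(-149 \right)} + v{\left(-99 \right)} = -8 - 96 = -104$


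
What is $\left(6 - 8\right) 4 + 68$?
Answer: $60$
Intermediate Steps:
$\left(6 - 8\right) 4 + 68 = \left(-2\right) 4 + 68 = -8 + 68 = 60$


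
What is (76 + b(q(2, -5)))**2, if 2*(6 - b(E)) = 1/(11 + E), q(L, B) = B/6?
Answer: 24990001/3721 ≈ 6715.9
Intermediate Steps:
q(L, B) = B/6 (q(L, B) = B*(1/6) = B/6)
b(E) = 6 - 1/(2*(11 + E))
(76 + b(q(2, -5)))**2 = (76 + (131 + 12*((1/6)*(-5)))/(2*(11 + (1/6)*(-5))))**2 = (76 + (131 + 12*(-5/6))/(2*(11 - 5/6)))**2 = (76 + (131 - 10)/(2*(61/6)))**2 = (76 + (1/2)*(6/61)*121)**2 = (76 + 363/61)**2 = (4999/61)**2 = 24990001/3721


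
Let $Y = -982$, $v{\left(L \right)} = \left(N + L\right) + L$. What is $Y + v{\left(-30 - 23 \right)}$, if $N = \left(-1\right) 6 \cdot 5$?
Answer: $-1118$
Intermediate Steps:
$N = -30$ ($N = \left(-6\right) 5 = -30$)
$v{\left(L \right)} = -30 + 2 L$ ($v{\left(L \right)} = \left(-30 + L\right) + L = -30 + 2 L$)
$Y + v{\left(-30 - 23 \right)} = -982 + \left(-30 + 2 \left(-30 - 23\right)\right) = -982 + \left(-30 + 2 \left(-53\right)\right) = -982 - 136 = -1118$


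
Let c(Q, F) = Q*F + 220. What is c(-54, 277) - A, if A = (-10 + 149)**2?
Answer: -34059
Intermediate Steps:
c(Q, F) = 220 + F*Q (c(Q, F) = F*Q + 220 = 220 + F*Q)
A = 19321 (A = 139**2 = 19321)
c(-54, 277) - A = (220 + 277*(-54)) - 1*19321 = (220 - 14958) - 19321 = -14738 - 19321 = -34059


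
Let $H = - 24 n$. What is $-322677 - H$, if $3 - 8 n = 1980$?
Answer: $-328608$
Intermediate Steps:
$n = - \frac{1977}{8}$ ($n = \frac{3}{8} - \frac{495}{2} = - \frac{1977}{8} \approx -247.13$)
$H = 5931$ ($H = \left(-24\right) \left(- \frac{1977}{8}\right) = 5931$)
$-322677 - H = -322677 - 5931 = -328608$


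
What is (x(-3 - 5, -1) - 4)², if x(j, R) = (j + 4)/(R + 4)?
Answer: 256/9 ≈ 28.444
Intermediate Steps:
x(j, R) = (4 + j)/(4 + R)
(x(-3 - 5, -1) - 4)² = ((4 + (-3 - 5))/(4 - 1) - 4)² = ((4 - 8)/3 - 4)² = ((⅓)*(-4) - 4)² = (-4/3 - 4)² = (-16/3)² = 256/9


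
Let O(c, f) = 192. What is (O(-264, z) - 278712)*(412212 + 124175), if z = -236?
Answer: -149394507240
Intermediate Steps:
(O(-264, z) - 278712)*(412212 + 124175) = (192 - 278712)*(412212 + 124175) = -278520*536387 = -149394507240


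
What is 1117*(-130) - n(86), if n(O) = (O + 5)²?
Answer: -153491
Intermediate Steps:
n(O) = (5 + O)²
1117*(-130) - n(86) = 1117*(-130) - (5 + 86)² = -145210 - 1*91² = -145210 - 1*8281 = -145210 - 8281 = -153491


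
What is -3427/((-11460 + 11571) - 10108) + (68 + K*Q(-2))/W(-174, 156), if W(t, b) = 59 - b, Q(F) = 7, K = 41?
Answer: -3216516/969709 ≈ -3.3170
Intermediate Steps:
-3427/((-11460 + 11571) - 10108) + (68 + K*Q(-2))/W(-174, 156) = -3427/((-11460 + 11571) - 10108) + (68 + 41*7)/(59 - 1*156) = -3427/(111 - 10108) + (68 + 287)/(59 - 156) = -3427/(-9997) + 355/(-97) = -3427*(-1/9997) + 355*(-1/97) = 3427/9997 - 355/97 = -3216516/969709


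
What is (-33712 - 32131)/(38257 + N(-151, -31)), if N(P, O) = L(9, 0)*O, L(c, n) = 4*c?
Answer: -65843/37141 ≈ -1.7728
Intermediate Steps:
N(P, O) = 36*O (N(P, O) = (4*9)*O = 36*O)
(-33712 - 32131)/(38257 + N(-151, -31)) = (-33712 - 32131)/(38257 + 36*(-31)) = -65843/(38257 - 1116) = -65843/37141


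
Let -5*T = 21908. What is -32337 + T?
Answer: -183593/5 ≈ -36719.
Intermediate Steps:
T = -21908/5 (T = -1/5*21908 = -21908/5 ≈ -4381.6)
-32337 + T = -32337 - 21908/5 = -183593/5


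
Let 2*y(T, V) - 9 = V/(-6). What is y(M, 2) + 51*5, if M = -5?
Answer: 778/3 ≈ 259.33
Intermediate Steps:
y(T, V) = 9/2 - V/12 (y(T, V) = 9/2 + (V/(-6))/2 = 9/2 + (V*(-⅙))/2 = 9/2 + (-V/6)/2 = 9/2 - V/12)
y(M, 2) + 51*5 = (9/2 - 1/12*2) + 51*5 = (9/2 - ⅙) + 255 = 13/3 + 255 = 778/3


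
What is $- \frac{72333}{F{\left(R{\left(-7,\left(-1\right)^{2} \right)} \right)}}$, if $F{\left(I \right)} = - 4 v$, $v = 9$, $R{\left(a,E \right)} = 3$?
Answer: $\frac{8037}{4} \approx 2009.3$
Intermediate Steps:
$F{\left(I \right)} = -36$ ($F{\left(I \right)} = \left(-4\right) 9 = -36$)
$- \frac{72333}{F{\left(R{\left(-7,\left(-1\right)^{2} \right)} \right)}} = - \frac{72333}{-36} = \left(-72333\right) \left(- \frac{1}{36}\right) = \frac{8037}{4}$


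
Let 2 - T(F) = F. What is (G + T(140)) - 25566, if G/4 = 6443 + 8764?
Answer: 35124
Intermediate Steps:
T(F) = 2 - F
G = 60828 (G = 4*(6443 + 8764) = 4*15207 = 60828)
(G + T(140)) - 25566 = (60828 + (2 - 1*140)) - 25566 = (60828 + (2 - 140)) - 25566 = (60828 - 138) - 25566 = 60690 - 25566 = 35124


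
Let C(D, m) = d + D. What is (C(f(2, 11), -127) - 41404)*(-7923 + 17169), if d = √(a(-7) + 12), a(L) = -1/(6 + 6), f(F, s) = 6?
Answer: -382765908 + 1541*√429 ≈ -3.8273e+8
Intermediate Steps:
a(L) = -1/12
d = √429/6 (d = √(-1/12 + 12) = √(143/12) = √429/6 ≈ 3.4521)
C(D, m) = D + √429/6 (C(D, m) = √429/6 + D = D + √429/6)
(C(f(2, 11), -127) - 41404)*(-7923 + 17169) = ((6 + √429/6) - 41404)*(-7923 + 17169) = (-41398 + √429/6)*9246 = -382765908 + 1541*√429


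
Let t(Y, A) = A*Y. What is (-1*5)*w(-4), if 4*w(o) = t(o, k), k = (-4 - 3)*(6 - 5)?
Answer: -35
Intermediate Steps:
k = -7 (k = -7*1 = -7)
w(o) = -7*o/4 (w(o) = (-7*o)/4 = -7*o/4)
(-1*5)*w(-4) = (-1*5)*(-7/4*(-4)) = -5*7 = -35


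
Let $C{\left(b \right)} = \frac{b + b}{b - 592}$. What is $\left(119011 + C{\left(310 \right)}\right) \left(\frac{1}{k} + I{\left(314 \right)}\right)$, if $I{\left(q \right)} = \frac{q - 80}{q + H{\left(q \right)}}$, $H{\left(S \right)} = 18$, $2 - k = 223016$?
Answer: $\frac{109459492111438}{1304966421} \approx 83879.0$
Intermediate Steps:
$k = -223014$ ($k = 2 - 223016 = -223014$)
$C{\left(b \right)} = \frac{2 b}{-592 + b}$
$I{\left(q \right)} = \frac{-80 + q}{18 + q}$ ($I{\left(q \right)} = \frac{q - 80}{q + 18} = \frac{-80 + q}{18 + q}$)
$\left(119011 + C{\left(310 \right)}\right) \left(\frac{1}{k} + I{\left(314 \right)}\right) = \left(119011 + 2 \cdot 310 \frac{1}{-592 + 310}\right) \left(\frac{1}{-223014} + \frac{-80 + 314}{18 + 314}\right) = \left(119011 + 2 \cdot 310 \frac{1}{-282}\right) \left(- \frac{1}{223014} + \frac{1}{332} \cdot 234\right) = \left(119011 + 2 \cdot 310 \left(- \frac{1}{282}\right)\right) \left(- \frac{1}{223014} + \frac{1}{332} \cdot 234\right) = \left(119011 - \frac{310}{141}\right) \left(- \frac{1}{223014} + \frac{117}{166}\right) = \frac{16780241}{141} \cdot \frac{6523118}{9255081} = \frac{109459492111438}{1304966421}$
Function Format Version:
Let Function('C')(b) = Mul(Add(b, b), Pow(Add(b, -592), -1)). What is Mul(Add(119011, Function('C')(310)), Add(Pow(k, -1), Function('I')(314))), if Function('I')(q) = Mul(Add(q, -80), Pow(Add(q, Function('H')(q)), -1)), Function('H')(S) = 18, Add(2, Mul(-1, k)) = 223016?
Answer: Rational(109459492111438, 1304966421) ≈ 83879.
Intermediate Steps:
k = -223014 (k = Add(2, Mul(-1, 223016)) = Add(2, -223016) = -223014)
Function('C')(b) = Mul(2, b, Pow(Add(-592, b), -1)) (Function('C')(b) = Mul(Mul(2, b), Pow(Add(-592, b), -1)) = Mul(2, b, Pow(Add(-592, b), -1)))
Function('I')(q) = Mul(Pow(Add(18, q), -1), Add(-80, q)) (Function('I')(q) = Mul(Add(q, -80), Pow(Add(q, 18), -1)) = Mul(Add(-80, q), Pow(Add(18, q), -1)) = Mul(Pow(Add(18, q), -1), Add(-80, q)))
Mul(Add(119011, Function('C')(310)), Add(Pow(k, -1), Function('I')(314))) = Mul(Add(119011, Mul(2, 310, Pow(Add(-592, 310), -1))), Add(Pow(-223014, -1), Mul(Pow(Add(18, 314), -1), Add(-80, 314)))) = Mul(Add(119011, Mul(2, 310, Pow(-282, -1))), Add(Rational(-1, 223014), Mul(Pow(332, -1), 234))) = Mul(Add(119011, Mul(2, 310, Rational(-1, 282))), Add(Rational(-1, 223014), Mul(Rational(1, 332), 234))) = Mul(Add(119011, Rational(-310, 141)), Add(Rational(-1, 223014), Rational(117, 166))) = Mul(Rational(16780241, 141), Rational(6523118, 9255081)) = Rational(109459492111438, 1304966421)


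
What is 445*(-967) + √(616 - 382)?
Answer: -430315 + 3*√26 ≈ -4.3030e+5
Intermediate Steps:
445*(-967) + √(616 - 382) = -430315 + √234 = -430315 + 3*√26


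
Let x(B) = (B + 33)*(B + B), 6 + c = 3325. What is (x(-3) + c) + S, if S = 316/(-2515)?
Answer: 7894269/2515 ≈ 3138.9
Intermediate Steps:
c = 3319 (c = -6 + 3325 = 3319)
x(B) = 2*B*(33 + B) (x(B) = (33 + B)*(2*B) = 2*B*(33 + B))
S = -316/2515 (S = 316*(-1/2515) = -316/2515 ≈ -0.12565)
(x(-3) + c) + S = (2*(-3)*(33 - 3) + 3319) - 316/2515 = (2*(-3)*30 + 3319) - 316/2515 = (-180 + 3319) - 316/2515 = 3139 - 316/2515 = 7894269/2515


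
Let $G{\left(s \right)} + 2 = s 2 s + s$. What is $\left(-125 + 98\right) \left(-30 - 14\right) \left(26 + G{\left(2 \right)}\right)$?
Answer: $40392$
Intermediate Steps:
$G{\left(s \right)} = -2 + s + 2 s^{2}$ ($G{\left(s \right)} = -2 + \left(s 2 s + s\right) = -2 + \left(2 s^{2} + s\right) = -2 + \left(s + 2 s^{2}\right) = -2 + s + 2 s^{2}$)
$\left(-125 + 98\right) \left(-30 - 14\right) \left(26 + G{\left(2 \right)}\right) = \left(-125 + 98\right) \left(-30 - 14\right) \left(26 + \left(-2 + 2 + 2 \cdot 2^{2}\right)\right) = - 27 \left(- 44 \left(26 + \left(-2 + 2 + 2 \cdot 4\right)\right)\right) = - 27 \left(- 44 \left(26 + \left(-2 + 2 + 8\right)\right)\right) = - 27 \left(- 44 \left(26 + 8\right)\right) = - 27 \left(\left(-44\right) 34\right) = \left(-27\right) \left(-1496\right) = 40392$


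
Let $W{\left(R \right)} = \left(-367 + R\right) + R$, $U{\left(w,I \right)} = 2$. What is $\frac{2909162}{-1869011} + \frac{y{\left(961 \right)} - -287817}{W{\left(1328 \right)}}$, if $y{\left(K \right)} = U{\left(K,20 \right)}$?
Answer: $\frac{75896829313}{611166597} \approx 124.18$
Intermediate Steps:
$y{\left(K \right)} = 2$
$W{\left(R \right)} = -367 + 2 R$
$\frac{2909162}{-1869011} + \frac{y{\left(961 \right)} - -287817}{W{\left(1328 \right)}} = \frac{2909162}{-1869011} + \frac{2 - -287817}{-367 + 2 \cdot 1328} = 2909162 \left(- \frac{1}{1869011}\right) + \frac{2 + 287817}{-367 + 2656} = - \frac{2909162}{1869011} + \frac{287819}{2289} = - \frac{2909162}{1869011} + 287819 \cdot \frac{1}{2289} = - \frac{2909162}{1869011} + \frac{41117}{327} = \frac{75896829313}{611166597}$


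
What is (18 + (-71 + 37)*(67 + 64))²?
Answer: 19678096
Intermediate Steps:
(18 + (-71 + 37)*(67 + 64))² = (18 - 34*131)² = (18 - 4454)² = (-4436)² = 19678096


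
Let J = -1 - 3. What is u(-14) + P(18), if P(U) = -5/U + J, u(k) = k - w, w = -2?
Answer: -293/18 ≈ -16.278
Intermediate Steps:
J = -4
u(k) = 2 + k (u(k) = k - 1*(-2) = k + 2 = 2 + k)
P(U) = -4 - 5/U (P(U) = -5/U - 4 = -4 - 5/U)
u(-14) + P(18) = (2 - 14) + (-4 - 5/18) = -12 + (-4 - 5*1/18) = -12 + (-4 - 5/18) = -12 - 77/18 = -293/18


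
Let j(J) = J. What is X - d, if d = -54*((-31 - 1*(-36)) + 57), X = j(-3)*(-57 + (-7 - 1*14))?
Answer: 3582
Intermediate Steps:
X = 234 (X = -3*(-57 + (-7 - 1*14)) = -3*(-57 + (-7 - 14)) = -3*(-57 - 21) = -3*(-78) = 234)
d = -3348 (d = -54*((-31 + 36) + 57) = -54*(5 + 57) = -54*62 = -3348)
X - d = 234 - 1*(-3348) = 234 + 3348 = 3582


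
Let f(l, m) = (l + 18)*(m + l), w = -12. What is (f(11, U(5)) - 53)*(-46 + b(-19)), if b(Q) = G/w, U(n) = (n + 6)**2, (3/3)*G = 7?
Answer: -2110225/12 ≈ -1.7585e+5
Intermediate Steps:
G = 7
U(n) = (6 + n)**2
f(l, m) = (18 + l)*(l + m)
b(Q) = -7/12 (b(Q) = 7/(-12) = 7*(-1/12) = -7/12)
(f(11, U(5)) - 53)*(-46 + b(-19)) = ((11**2 + 18*11 + 18*(6 + 5)**2 + 11*(6 + 5)**2) - 53)*(-46 - 7/12) = ((121 + 198 + 18*11**2 + 11*11**2) - 53)*(-559/12) = ((121 + 198 + 18*121 + 11*121) - 53)*(-559/12) = ((121 + 198 + 2178 + 1331) - 53)*(-559/12) = (3828 - 53)*(-559/12) = 3775*(-559/12) = -2110225/12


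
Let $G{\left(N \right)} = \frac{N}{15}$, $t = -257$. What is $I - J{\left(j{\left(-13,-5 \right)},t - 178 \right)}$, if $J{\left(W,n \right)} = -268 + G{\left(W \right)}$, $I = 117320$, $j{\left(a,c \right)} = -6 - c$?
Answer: $\frac{1763821}{15} \approx 1.1759 \cdot 10^{5}$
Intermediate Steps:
$G{\left(N \right)} = \frac{N}{15}$ ($G{\left(N \right)} = N \frac{1}{15} = \frac{N}{15}$)
$J{\left(W,n \right)} = -268 + \frac{W}{15}$
$I - J{\left(j{\left(-13,-5 \right)},t - 178 \right)} = 117320 - \left(-268 + \frac{-6 - -5}{15}\right) = 117320 - \left(-268 + \frac{-6 + 5}{15}\right) = 117320 - \left(-268 + \frac{1}{15} \left(-1\right)\right) = 117320 - \left(-268 - \frac{1}{15}\right) = 117320 - - \frac{4021}{15} = 117320 + \frac{4021}{15} = \frac{1763821}{15}$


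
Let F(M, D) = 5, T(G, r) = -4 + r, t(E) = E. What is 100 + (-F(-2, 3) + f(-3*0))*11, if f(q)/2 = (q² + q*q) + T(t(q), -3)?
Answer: -109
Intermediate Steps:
f(q) = -14 + 4*q² (f(q) = 2*((q² + q*q) + (-4 - 3)) = 2*((q² + q²) - 7) = 2*(2*q² - 7) = 2*(-7 + 2*q²) = -14 + 4*q²)
100 + (-F(-2, 3) + f(-3*0))*11 = 100 + (-1*5 + (-14 + 4*(-3*0)²))*11 = 100 + (-5 + (-14 + 4*0²))*11 = 100 + (-5 + (-14 + 4*0))*11 = 100 + (-5 + (-14 + 0))*11 = 100 + (-5 - 14)*11 = 100 - 19*11 = 100 - 209 = -109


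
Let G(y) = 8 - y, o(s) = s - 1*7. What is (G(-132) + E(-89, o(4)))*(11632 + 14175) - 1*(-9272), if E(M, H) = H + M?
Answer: 1248008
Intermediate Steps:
o(s) = -7 + s (o(s) = s - 7 = -7 + s)
(G(-132) + E(-89, o(4)))*(11632 + 14175) - 1*(-9272) = ((8 - 1*(-132)) + ((-7 + 4) - 89))*(11632 + 14175) - 1*(-9272) = ((8 + 132) + (-3 - 89))*25807 + 9272 = (140 - 92)*25807 + 9272 = 48*25807 + 9272 = 1238736 + 9272 = 1248008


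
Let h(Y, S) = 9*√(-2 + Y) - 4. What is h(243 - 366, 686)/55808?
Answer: -1/13952 + 45*I*√5/55808 ≈ -7.1674e-5 + 0.001803*I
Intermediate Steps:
h(Y, S) = -4 + 9*√(-2 + Y)
h(243 - 366, 686)/55808 = (-4 + 9*√(-2 + (243 - 366)))/55808 = (-4 + 9*√(-2 - 123))*(1/55808) = (-4 + 9*√(-125))*(1/55808) = (-4 + 9*(5*I*√5))*(1/55808) = (-4 + 45*I*√5)*(1/55808) = -1/13952 + 45*I*√5/55808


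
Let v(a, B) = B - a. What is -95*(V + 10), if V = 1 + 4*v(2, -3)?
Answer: 855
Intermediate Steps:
V = -19 (V = 1 + 4*(-3 - 1*2) = 1 + 4*(-3 - 2) = 1 + 4*(-5) = 1 - 20 = -19)
-95*(V + 10) = -95*(-19 + 10) = -95*(-9) = 855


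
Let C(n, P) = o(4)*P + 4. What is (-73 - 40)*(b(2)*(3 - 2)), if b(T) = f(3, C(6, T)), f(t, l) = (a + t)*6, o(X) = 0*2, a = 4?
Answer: -4746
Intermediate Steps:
o(X) = 0
C(n, P) = 4 (C(n, P) = 0*P + 4 = 0 + 4 = 4)
f(t, l) = 24 + 6*t (f(t, l) = (4 + t)*6 = 24 + 6*t)
b(T) = 42 (b(T) = 24 + 6*3 = 24 + 18 = 42)
(-73 - 40)*(b(2)*(3 - 2)) = (-73 - 40)*(42*(3 - 2)) = -4746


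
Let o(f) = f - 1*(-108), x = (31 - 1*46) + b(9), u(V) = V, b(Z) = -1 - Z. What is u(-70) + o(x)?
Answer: 13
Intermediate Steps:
x = -25 (x = (31 - 1*46) + (-1 - 1*9) = (31 - 46) + (-1 - 9) = -15 - 10 = -25)
o(f) = 108 + f (o(f) = f + 108 = 108 + f)
u(-70) + o(x) = -70 + (108 - 25) = -70 + 83 = 13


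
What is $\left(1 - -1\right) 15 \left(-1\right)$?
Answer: $-30$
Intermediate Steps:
$\left(1 - -1\right) 15 \left(-1\right) = \left(1 + 1\right) 15 \left(-1\right) = 2 \cdot 15 \left(-1\right) = 30 \left(-1\right) = -30$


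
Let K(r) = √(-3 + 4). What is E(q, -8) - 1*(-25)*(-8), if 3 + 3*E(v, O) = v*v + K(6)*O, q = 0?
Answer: -611/3 ≈ -203.67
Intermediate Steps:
K(r) = 1 (K(r) = √1 = 1)
E(v, O) = -1 + O/3 + v²/3 (E(v, O) = -1 + (v*v + 1*O)/3 = -1 + (v² + O)/3 = -1 + (O + v²)/3 = -1 + (O/3 + v²/3) = -1 + O/3 + v²/3)
E(q, -8) - 1*(-25)*(-8) = (-1 + (⅓)*(-8) + (⅓)*0²) - 1*(-25)*(-8) = (-1 - 8/3 + (⅓)*0) + 25*(-8) = (-1 - 8/3 + 0) - 200 = -11/3 - 200 = -611/3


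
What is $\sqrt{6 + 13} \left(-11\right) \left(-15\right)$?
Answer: $165 \sqrt{19} \approx 719.22$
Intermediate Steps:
$\sqrt{6 + 13} \left(-11\right) \left(-15\right) = \sqrt{19} \left(-11\right) \left(-15\right) = - 11 \sqrt{19} \left(-15\right) = 165 \sqrt{19}$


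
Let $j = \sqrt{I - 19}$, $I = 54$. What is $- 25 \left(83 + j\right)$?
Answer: $-2075 - 25 \sqrt{35} \approx -2222.9$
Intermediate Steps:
$j = \sqrt{35}$ ($j = \sqrt{54 - 19} = \sqrt{35} \approx 5.9161$)
$- 25 \left(83 + j\right) = - 25 \left(83 + \sqrt{35}\right) = -2075 - 25 \sqrt{35}$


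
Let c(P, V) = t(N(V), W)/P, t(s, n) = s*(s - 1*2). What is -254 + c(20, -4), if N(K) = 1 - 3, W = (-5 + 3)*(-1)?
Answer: -1268/5 ≈ -253.60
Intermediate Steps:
W = 2 (W = -2*(-1) = 2)
N(K) = -2
t(s, n) = s*(-2 + s) (t(s, n) = s*(s - 2) = s*(-2 + s))
c(P, V) = 8/P (c(P, V) = (-2*(-2 - 2))/P = (-2*(-4))/P = 8/P)
-254 + c(20, -4) = -254 + 8/20 = -254 + 8*(1/20) = -254 + 2/5 = -1268/5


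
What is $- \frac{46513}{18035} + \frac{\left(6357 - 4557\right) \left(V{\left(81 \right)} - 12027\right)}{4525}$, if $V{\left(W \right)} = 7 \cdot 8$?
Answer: $- \frac{15553001773}{3264335} \approx -4764.5$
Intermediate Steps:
$V{\left(W \right)} = 56$
$- \frac{46513}{18035} + \frac{\left(6357 - 4557\right) \left(V{\left(81 \right)} - 12027\right)}{4525} = - \frac{46513}{18035} + \frac{\left(6357 - 4557\right) \left(56 - 12027\right)}{4525} = \left(-46513\right) \frac{1}{18035} + 1800 \left(-11971\right) \frac{1}{4525} = - \frac{46513}{18035} - \frac{861912}{181} = - \frac{15553001773}{3264335}$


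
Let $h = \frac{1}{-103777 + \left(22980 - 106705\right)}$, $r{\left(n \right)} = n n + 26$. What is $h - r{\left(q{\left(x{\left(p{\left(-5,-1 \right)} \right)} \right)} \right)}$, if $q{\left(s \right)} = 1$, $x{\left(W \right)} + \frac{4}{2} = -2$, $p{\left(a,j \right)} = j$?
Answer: $- \frac{5062555}{187502} \approx -27.0$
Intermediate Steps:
$x{\left(W \right)} = -4$ ($x{\left(W \right)} = -2 - 2 = -4$)
$r{\left(n \right)} = 26 + n^{2}$ ($r{\left(n \right)} = n^{2} + 26 = 26 + n^{2}$)
$h = - \frac{1}{187502}$ ($h = \frac{1}{-103777 + \left(22980 - 106705\right)} = \frac{1}{-103777 - 83725} = \frac{1}{-187502} = - \frac{1}{187502} \approx -5.3333 \cdot 10^{-6}$)
$h - r{\left(q{\left(x{\left(p{\left(-5,-1 \right)} \right)} \right)} \right)} = - \frac{1}{187502} - \left(26 + 1^{2}\right) = - \frac{1}{187502} - \left(26 + 1\right) = - \frac{1}{187502} - 27 = - \frac{5062555}{187502}$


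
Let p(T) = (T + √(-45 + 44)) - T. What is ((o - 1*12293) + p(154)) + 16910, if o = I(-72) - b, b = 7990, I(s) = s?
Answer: -3445 + I ≈ -3445.0 + 1.0*I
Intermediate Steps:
o = -8062 (o = -72 - 1*7990 = -72 - 7990 = -8062)
p(T) = I (p(T) = (T + √(-1)) - T = (T + I) - T = (I + T) - T = I)
((o - 1*12293) + p(154)) + 16910 = ((-8062 - 1*12293) + I) + 16910 = ((-8062 - 12293) + I) + 16910 = (-20355 + I) + 16910 = -3445 + I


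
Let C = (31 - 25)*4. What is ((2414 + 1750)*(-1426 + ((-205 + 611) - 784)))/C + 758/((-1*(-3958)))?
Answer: -619414747/1979 ≈ -3.1299e+5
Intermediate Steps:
C = 24 (C = 6*4 = 24)
((2414 + 1750)*(-1426 + ((-205 + 611) - 784)))/C + 758/((-1*(-3958))) = ((2414 + 1750)*(-1426 + ((-205 + 611) - 784)))/24 + 758/((-1*(-3958))) = (4164*(-1426 + (406 - 784)))*(1/24) + 758/3958 = (4164*(-1426 - 378))*(1/24) + 758*(1/3958) = (4164*(-1804))*(1/24) + 379/1979 = -7511856*1/24 + 379/1979 = -312994 + 379/1979 = -619414747/1979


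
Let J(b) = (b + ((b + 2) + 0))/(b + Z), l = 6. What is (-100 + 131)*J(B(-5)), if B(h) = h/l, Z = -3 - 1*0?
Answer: -62/23 ≈ -2.6957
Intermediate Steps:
Z = -3 (Z = -3 + 0 = -3)
B(h) = h/6
J(b) = (2 + 2*b)/(-3 + b) (J(b) = (b + ((b + 2) + 0))/(b - 3) = (b + ((2 + b) + 0))/(-3 + b) = (b + (2 + b))/(-3 + b) = (2 + 2*b)/(-3 + b))
(-100 + 131)*J(B(-5)) = (-100 + 131)*(2*(1 + (⅙)*(-5))/(-3 + (⅙)*(-5))) = 31*(2*(1 - ⅚)/(-3 - ⅚)) = 31*(2*(⅙)/(-23/6)) = 31*(2*(-6/23)*(⅙)) = 31*(-2/23) = -62/23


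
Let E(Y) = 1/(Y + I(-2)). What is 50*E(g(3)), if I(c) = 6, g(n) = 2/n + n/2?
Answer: 300/49 ≈ 6.1225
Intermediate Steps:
g(n) = n/2 + 2/n (g(n) = 2/n + n*(1/2) = 2/n + n/2 = n/2 + 2/n)
E(Y) = 1/(6 + Y) (E(Y) = 1/(Y + 6) = 1/(6 + Y))
50*E(g(3)) = 50/(6 + ((1/2)*3 + 2/3)) = 50/(6 + (3/2 + 2*(1/3))) = 50/(6 + (3/2 + 2/3)) = 50/(6 + 13/6) = 50/(49/6) = 50*(6/49) = 300/49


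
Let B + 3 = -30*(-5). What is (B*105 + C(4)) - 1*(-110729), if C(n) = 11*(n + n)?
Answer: 126252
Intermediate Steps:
C(n) = 22*n (C(n) = 11*(2*n) = 22*n)
B = 147 (B = -3 - 30*(-5) = -3 + 150 = 147)
(B*105 + C(4)) - 1*(-110729) = (147*105 + 22*4) - 1*(-110729) = (15435 + 88) + 110729 = 15523 + 110729 = 126252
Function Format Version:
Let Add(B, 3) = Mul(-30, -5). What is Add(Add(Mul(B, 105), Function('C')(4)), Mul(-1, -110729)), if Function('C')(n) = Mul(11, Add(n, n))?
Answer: 126252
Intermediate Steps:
Function('C')(n) = Mul(22, n) (Function('C')(n) = Mul(11, Mul(2, n)) = Mul(22, n))
B = 147 (B = Add(-3, Mul(-30, -5)) = Add(-3, 150) = 147)
Add(Add(Mul(B, 105), Function('C')(4)), Mul(-1, -110729)) = Add(Add(Mul(147, 105), Mul(22, 4)), Mul(-1, -110729)) = Add(Add(15435, 88), 110729) = Add(15523, 110729) = 126252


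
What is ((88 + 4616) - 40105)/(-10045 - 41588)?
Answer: 35401/51633 ≈ 0.68563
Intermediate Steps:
((88 + 4616) - 40105)/(-10045 - 41588) = (4704 - 40105)/(-51633) = -35401*(-1/51633) = 35401/51633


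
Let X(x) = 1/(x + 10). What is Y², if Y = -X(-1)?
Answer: 1/81 ≈ 0.012346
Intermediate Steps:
X(x) = 1/(10 + x)
Y = -⅑ (Y = -1/(10 - 1) = -1/9 = -1*⅑ = -⅑ ≈ -0.11111)
Y² = (-⅑)² = 1/81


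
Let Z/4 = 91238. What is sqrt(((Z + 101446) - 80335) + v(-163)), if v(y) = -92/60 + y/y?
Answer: sqrt(86864055)/15 ≈ 621.34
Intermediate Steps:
v(y) = -8/15 (v(y) = -92*1/60 + 1 = -23/15 + 1 = -8/15)
Z = 364952 (Z = 4*91238 = 364952)
sqrt(((Z + 101446) - 80335) + v(-163)) = sqrt(((364952 + 101446) - 80335) - 8/15) = sqrt((466398 - 80335) - 8/15) = sqrt(386063 - 8/15) = sqrt(5790937/15) = sqrt(86864055)/15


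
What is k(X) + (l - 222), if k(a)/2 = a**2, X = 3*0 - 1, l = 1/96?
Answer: -21119/96 ≈ -219.99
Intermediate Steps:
l = 1/96 ≈ 0.010417
X = -1 (X = 0 - 1 = -1)
k(a) = 2*a**2
k(X) + (l - 222) = 2*(-1)**2 + (1/96 - 222) = 2*1 - 21311/96 = 2 - 21311/96 = -21119/96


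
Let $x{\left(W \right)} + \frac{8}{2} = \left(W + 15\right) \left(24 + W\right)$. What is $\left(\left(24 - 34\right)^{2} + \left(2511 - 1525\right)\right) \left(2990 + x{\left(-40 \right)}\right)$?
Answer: $3677196$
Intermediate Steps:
$x{\left(W \right)} = -4 + \left(15 + W\right) \left(24 + W\right)$ ($x{\left(W \right)} = -4 + \left(W + 15\right) \left(24 + W\right) = -4 + \left(15 + W\right) \left(24 + W\right)$)
$\left(\left(24 - 34\right)^{2} + \left(2511 - 1525\right)\right) \left(2990 + x{\left(-40 \right)}\right) = \left(\left(24 - 34\right)^{2} + \left(2511 - 1525\right)\right) \left(2990 + \left(356 + \left(-40\right)^{2} + 39 \left(-40\right)\right)\right) = \left(\left(-10\right)^{2} + \left(2511 - 1525\right)\right) \left(2990 + \left(356 + 1600 - 1560\right)\right) = \left(100 + 986\right) \left(2990 + 396\right) = 1086 \cdot 3386 = 3677196$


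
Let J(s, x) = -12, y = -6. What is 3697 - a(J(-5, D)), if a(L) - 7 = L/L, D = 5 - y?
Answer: 3689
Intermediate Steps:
D = 11 (D = 5 - 1*(-6) = 5 + 6 = 11)
a(L) = 8 (a(L) = 7 + L/L = 7 + 1 = 8)
3697 - a(J(-5, D)) = 3697 - 1*8 = 3697 - 8 = 3689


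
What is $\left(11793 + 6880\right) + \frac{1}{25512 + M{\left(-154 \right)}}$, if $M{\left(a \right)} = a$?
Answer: $\frac{473509935}{25358} \approx 18673.0$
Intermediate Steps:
$\left(11793 + 6880\right) + \frac{1}{25512 + M{\left(-154 \right)}} = \left(11793 + 6880\right) + \frac{1}{25512 - 154} = 18673 + \frac{1}{25358} = \frac{473509935}{25358}$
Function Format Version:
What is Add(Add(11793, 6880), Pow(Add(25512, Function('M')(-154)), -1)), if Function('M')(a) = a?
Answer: Rational(473509935, 25358) ≈ 18673.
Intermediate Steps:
Add(Add(11793, 6880), Pow(Add(25512, Function('M')(-154)), -1)) = Add(Add(11793, 6880), Pow(Add(25512, -154), -1)) = Add(18673, Pow(25358, -1)) = Add(18673, Rational(1, 25358)) = Rational(473509935, 25358)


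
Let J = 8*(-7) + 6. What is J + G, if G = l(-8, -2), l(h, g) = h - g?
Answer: -56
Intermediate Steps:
J = -50 (J = -56 + 6 = -50)
G = -6 (G = -8 - 1*(-2) = -8 + 2 = -6)
J + G = -50 - 6 = -56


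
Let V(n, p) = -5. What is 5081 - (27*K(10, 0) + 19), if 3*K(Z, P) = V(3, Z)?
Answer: 5107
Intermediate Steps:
K(Z, P) = -5/3 (K(Z, P) = (⅓)*(-5) = -5/3)
5081 - (27*K(10, 0) + 19) = 5081 - (27*(-5/3) + 19) = 5081 - (-45 + 19) = 5081 - 1*(-26) = 5081 + 26 = 5107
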